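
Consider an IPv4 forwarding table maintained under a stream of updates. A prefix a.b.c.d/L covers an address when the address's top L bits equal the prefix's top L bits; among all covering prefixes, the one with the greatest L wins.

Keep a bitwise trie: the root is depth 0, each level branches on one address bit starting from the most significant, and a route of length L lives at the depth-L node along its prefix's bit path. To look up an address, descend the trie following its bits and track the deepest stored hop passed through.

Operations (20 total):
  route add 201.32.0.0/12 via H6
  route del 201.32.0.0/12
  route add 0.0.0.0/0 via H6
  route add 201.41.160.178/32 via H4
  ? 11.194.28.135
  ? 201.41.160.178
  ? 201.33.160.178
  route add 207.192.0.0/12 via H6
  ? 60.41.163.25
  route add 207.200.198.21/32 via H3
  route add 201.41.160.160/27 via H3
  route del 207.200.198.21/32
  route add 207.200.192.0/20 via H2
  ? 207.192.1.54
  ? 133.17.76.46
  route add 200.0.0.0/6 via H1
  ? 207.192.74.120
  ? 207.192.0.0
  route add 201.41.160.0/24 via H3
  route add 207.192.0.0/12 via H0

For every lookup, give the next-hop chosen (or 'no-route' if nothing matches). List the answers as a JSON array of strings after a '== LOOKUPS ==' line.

Process each operation:
  add 201.32.0.0/12 -> H6 at depth 12
  - 201.32.0.0/12 clear@12
  add 0.0.0.0/0 -> H6 at depth 0
  add 201.41.160.178/32 -> H4 at depth 32
  lookup 11.194.28.135: bits ε walk d0:H6 -> H6
  lookup 201.41.160.178: bits 11001001001010011010000010110010 walk d0:H6→d1:-→d2:-→d3:-→d4:-→d5:-→d6:-→d7:-→d8:-→d9:-→d10:-→d11:-→d12:-→d13:-→d14:-→d15:-→d16:-→d17:-→d18:-→d19:-→d20:-→d21:-→d22:-→d23:-→d24:-→d25:-→d26:-→d27:-→d28:-→d29:-→d30:-→d31:-→d32:H4 -> H4
  lookup 201.33.160.178: bits 110010010010 walk d0:H6→d1:-→d2:-→d3:-→d4:-→d5:-→d6:-→d7:-→d8:-→d9:-→d10:-→d11:-→d12:- -> H6
  add 207.192.0.0/12 -> H6 at depth 12
  lookup 60.41.163.25: bits ε walk d0:H6 -> H6
  add 207.200.198.21/32 -> H3 at depth 32
  add 201.41.160.160/27 -> H3 at depth 27
  - 207.200.198.21/32 clear@32
  add 207.200.192.0/20 -> H2 at depth 20
  lookup 207.192.1.54: bits 110011111100 walk d0:H6→d1:-→d2:-→d3:-→d4:-→d5:-→d6:-→d7:-→d8:-→d9:-→d10:-→d11:-→d12:H6 -> H6
  lookup 133.17.76.46: bits 1 walk d0:H6→d1:- -> H6
  add 200.0.0.0/6 -> H1 at depth 6
  lookup 207.192.74.120: bits 110011111100 walk d0:H6→d1:-→d2:-→d3:-→d4:-→d5:-→d6:-→d7:-→d8:-→d9:-→d10:-→d11:-→d12:H6 -> H6
  lookup 207.192.0.0: bits 110011111100 walk d0:H6→d1:-→d2:-→d3:-→d4:-→d5:-→d6:-→d7:-→d8:-→d9:-→d10:-→d11:-→d12:H6 -> H6
  add 201.41.160.0/24 -> H3 at depth 24
  add 207.192.0.0/12 -> H0 at depth 12

== LOOKUPS ==
["H6","H4","H6","H6","H6","H6","H6","H6"]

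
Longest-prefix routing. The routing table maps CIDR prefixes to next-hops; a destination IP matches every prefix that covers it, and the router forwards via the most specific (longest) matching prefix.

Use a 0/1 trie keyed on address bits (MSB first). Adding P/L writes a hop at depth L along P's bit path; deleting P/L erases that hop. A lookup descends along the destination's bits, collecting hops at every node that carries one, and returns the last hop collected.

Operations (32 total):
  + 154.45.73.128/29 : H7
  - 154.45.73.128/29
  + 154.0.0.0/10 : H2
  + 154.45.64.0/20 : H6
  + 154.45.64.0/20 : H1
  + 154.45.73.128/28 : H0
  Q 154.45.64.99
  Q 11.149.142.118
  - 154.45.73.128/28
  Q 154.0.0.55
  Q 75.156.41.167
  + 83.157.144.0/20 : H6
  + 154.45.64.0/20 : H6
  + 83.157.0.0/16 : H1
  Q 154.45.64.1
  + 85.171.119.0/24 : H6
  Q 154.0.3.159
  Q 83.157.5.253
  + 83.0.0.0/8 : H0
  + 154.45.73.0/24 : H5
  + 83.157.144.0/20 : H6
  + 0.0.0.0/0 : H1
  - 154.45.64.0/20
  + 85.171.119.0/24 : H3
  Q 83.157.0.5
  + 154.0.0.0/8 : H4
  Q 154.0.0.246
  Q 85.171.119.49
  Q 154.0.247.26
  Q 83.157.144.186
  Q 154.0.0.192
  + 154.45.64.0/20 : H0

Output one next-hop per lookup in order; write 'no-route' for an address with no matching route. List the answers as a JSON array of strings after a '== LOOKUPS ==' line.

Trace:
  + 154.45.73.128/29 (H7) depth=29
  - 154.45.73.128/29 clear@29
  + 154.0.0.0/10 (H2) depth=10
  + 154.45.64.0/20 (H6) depth=20
  + 154.45.64.0/20 (H1) depth=20
  + 154.45.73.128/28 (H0) depth=28
  ? 154.45.64.99  path d0:-→d1:-→d2:-→d3:-→d4:-→d5:-→d6:-→d7:-→d8:-→d9:-→d10:H2→d11:-→d12:-→d13:-→d14:-→d15:-→d16:-→d17:-→d18:-→d19:-→d20:H1  best=H1
  ? 11.149.142.118  path d0:-  best=no-route
  - 154.45.73.128/28 clear@28
  ? 154.0.0.55  path d0:-→d1:-→d2:-→d3:-→d4:-→d5:-→d6:-→d7:-→d8:-→d9:-→d10:H2  best=H2
  ? 75.156.41.167  path d0:-  best=no-route
  + 83.157.144.0/20 (H6) depth=20
  + 154.45.64.0/20 (H6) depth=20
  + 83.157.0.0/16 (H1) depth=16
  ? 154.45.64.1  path d0:-→d1:-→d2:-→d3:-→d4:-→d5:-→d6:-→d7:-→d8:-→d9:-→d10:H2→d11:-→d12:-→d13:-→d14:-→d15:-→d16:-→d17:-→d18:-→d19:-→d20:H6  best=H6
  + 85.171.119.0/24 (H6) depth=24
  ? 154.0.3.159  path d0:-→d1:-→d2:-→d3:-→d4:-→d5:-→d6:-→d7:-→d8:-→d9:-→d10:H2  best=H2
  ? 83.157.5.253  path d0:-→d1:-→d2:-→d3:-→d4:-→d5:-→d6:-→d7:-→d8:-→d9:-→d10:-→d11:-→d12:-→d13:-→d14:-→d15:-→d16:H1  best=H1
  + 83.0.0.0/8 (H0) depth=8
  + 154.45.73.0/24 (H5) depth=24
  + 83.157.144.0/20 (H6) depth=20
  + 0.0.0.0/0 (H1) depth=0
  - 154.45.64.0/20 clear@20
  + 85.171.119.0/24 (H3) depth=24
  ? 83.157.0.5  path d0:H1→d1:-→d2:-→d3:-→d4:-→d5:-→d6:-→d7:-→d8:H0→d9:-→d10:-→d11:-→d12:-→d13:-→d14:-→d15:-→d16:H1  best=H1
  + 154.0.0.0/8 (H4) depth=8
  ? 154.0.0.246  path d0:H1→d1:-→d2:-→d3:-→d4:-→d5:-→d6:-→d7:-→d8:H4→d9:-→d10:H2  best=H2
  ? 85.171.119.49  path d0:H1→d1:-→d2:-→d3:-→d4:-→d5:-→d6:-→d7:-→d8:-→d9:-→d10:-→d11:-→d12:-→d13:-→d14:-→d15:-→d16:-→d17:-→d18:-→d19:-→d20:-→d21:-→d22:-→d23:-→d24:H3  best=H3
  ? 154.0.247.26  path d0:H1→d1:-→d2:-→d3:-→d4:-→d5:-→d6:-→d7:-→d8:H4→d9:-→d10:H2  best=H2
  ? 83.157.144.186  path d0:H1→d1:-→d2:-→d3:-→d4:-→d5:-→d6:-→d7:-→d8:H0→d9:-→d10:-→d11:-→d12:-→d13:-→d14:-→d15:-→d16:H1→d17:-→d18:-→d19:-→d20:H6  best=H6
  ? 154.0.0.192  path d0:H1→d1:-→d2:-→d3:-→d4:-→d5:-→d6:-→d7:-→d8:H4→d9:-→d10:H2  best=H2
  + 154.45.64.0/20 (H0) depth=20

== LOOKUPS ==
["H1","no-route","H2","no-route","H6","H2","H1","H1","H2","H3","H2","H6","H2"]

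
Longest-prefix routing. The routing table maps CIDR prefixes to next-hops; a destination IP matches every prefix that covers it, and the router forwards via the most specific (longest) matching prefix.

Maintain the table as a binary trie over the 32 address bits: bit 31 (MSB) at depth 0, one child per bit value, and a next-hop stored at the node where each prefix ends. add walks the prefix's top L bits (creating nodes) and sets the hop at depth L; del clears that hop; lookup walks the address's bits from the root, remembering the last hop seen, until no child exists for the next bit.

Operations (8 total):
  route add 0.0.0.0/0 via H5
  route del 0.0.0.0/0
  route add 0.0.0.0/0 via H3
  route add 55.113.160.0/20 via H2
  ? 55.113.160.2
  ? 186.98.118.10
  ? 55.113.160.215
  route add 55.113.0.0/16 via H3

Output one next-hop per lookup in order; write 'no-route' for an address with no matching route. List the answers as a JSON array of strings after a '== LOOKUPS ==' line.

Apply in order:
  + 0.0.0.0/0 (H5) depth=0
  del 0.0.0.0/0 (clear depth 0)
  + 0.0.0.0/0 (H3) depth=0
  + 55.113.160.0/20 (H2) depth=20
  lookup 55.113.160.2: bits 00110111011100011010 walk d0:H3→d1:-→d2:-→d3:-→d4:-→d5:-→d6:-→d7:-→d8:-→d9:-→d10:-→d11:-→d12:-→d13:-→d14:-→d15:-→d16:-→d17:-→d18:-→d19:-→d20:H2 -> H2
  lookup 186.98.118.10: bits ε walk d0:H3 -> H3
  lookup 55.113.160.215: bits 00110111011100011010 walk d0:H3→d1:-→d2:-→d3:-→d4:-→d5:-→d6:-→d7:-→d8:-→d9:-→d10:-→d11:-→d12:-→d13:-→d14:-→d15:-→d16:-→d17:-→d18:-→d19:-→d20:H2 -> H2
  + 55.113.0.0/16 (H3) depth=16

== LOOKUPS ==
["H2","H3","H2"]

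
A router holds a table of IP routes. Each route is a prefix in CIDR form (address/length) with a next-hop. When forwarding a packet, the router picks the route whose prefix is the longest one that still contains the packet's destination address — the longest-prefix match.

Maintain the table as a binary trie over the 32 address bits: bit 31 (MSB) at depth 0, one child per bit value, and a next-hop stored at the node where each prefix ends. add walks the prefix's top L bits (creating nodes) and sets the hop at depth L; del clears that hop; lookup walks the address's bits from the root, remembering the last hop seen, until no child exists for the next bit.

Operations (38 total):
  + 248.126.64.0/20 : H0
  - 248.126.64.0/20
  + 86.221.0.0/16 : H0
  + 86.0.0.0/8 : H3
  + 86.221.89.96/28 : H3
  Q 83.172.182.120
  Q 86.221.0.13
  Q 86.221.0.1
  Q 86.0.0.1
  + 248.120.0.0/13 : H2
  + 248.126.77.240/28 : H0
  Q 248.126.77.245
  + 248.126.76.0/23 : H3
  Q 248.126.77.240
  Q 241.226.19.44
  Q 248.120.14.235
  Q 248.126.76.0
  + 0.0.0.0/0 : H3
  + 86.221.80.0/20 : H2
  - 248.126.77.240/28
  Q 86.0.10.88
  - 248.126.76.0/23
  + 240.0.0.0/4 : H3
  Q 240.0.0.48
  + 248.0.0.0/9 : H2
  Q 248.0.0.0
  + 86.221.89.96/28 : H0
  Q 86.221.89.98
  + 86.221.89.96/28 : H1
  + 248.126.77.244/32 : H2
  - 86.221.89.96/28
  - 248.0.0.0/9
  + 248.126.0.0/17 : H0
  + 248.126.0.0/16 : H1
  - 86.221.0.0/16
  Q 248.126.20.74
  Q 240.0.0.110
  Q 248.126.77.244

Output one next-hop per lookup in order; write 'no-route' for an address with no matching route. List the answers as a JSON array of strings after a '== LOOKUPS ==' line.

Process each operation:
  add 248.126.64.0/20 -> H0 at depth 20
  - 248.126.64.0/20 clear@20
  add 86.221.0.0/16 -> H0 at depth 16
  add 86.0.0.0/8 -> H3 at depth 8
  add 86.221.89.96/28 -> H3 at depth 28
  ? 83.172.182.120  path d0:-→d1:-→d2:-→d3:-→d4:-→d5:-  best=no-route
  ? 86.221.0.13  path d0:-→d1:-→d2:-→d3:-→d4:-→d5:-→d6:-→d7:-→d8:H3→d9:-→d10:-→d11:-→d12:-→d13:-→d14:-→d15:-→d16:H0→d17:-  best=H0
  ? 86.221.0.1  path d0:-→d1:-→d2:-→d3:-→d4:-→d5:-→d6:-→d7:-→d8:H3→d9:-→d10:-→d11:-→d12:-→d13:-→d14:-→d15:-→d16:H0→d17:-  best=H0
  ? 86.0.0.1  path d0:-→d1:-→d2:-→d3:-→d4:-→d5:-→d6:-→d7:-→d8:H3  best=H3
  add 248.120.0.0/13 -> H2 at depth 13
  add 248.126.77.240/28 -> H0 at depth 28
  ? 248.126.77.245  path d0:-→d1:-→d2:-→d3:-→d4:-→d5:-→d6:-→d7:-→d8:-→d9:-→d10:-→d11:-→d12:-→d13:H2→d14:-→d15:-→d16:-→d17:-→d18:-→d19:-→d20:-→d21:-→d22:-→d23:-→d24:-→d25:-→d26:-→d27:-→d28:H0  best=H0
  add 248.126.76.0/23 -> H3 at depth 23
  ? 248.126.77.240  path d0:-→d1:-→d2:-→d3:-→d4:-→d5:-→d6:-→d7:-→d8:-→d9:-→d10:-→d11:-→d12:-→d13:H2→d14:-→d15:-→d16:-→d17:-→d18:-→d19:-→d20:-→d21:-→d22:-→d23:H3→d24:-→d25:-→d26:-→d27:-→d28:H0  best=H0
  ? 241.226.19.44  path d0:-→d1:-→d2:-→d3:-→d4:-  best=no-route
  ? 248.120.14.235  path d0:-→d1:-→d2:-→d3:-→d4:-→d5:-→d6:-→d7:-→d8:-→d9:-→d10:-→d11:-→d12:-→d13:H2  best=H2
  ? 248.126.76.0  path d0:-→d1:-→d2:-→d3:-→d4:-→d5:-→d6:-→d7:-→d8:-→d9:-→d10:-→d11:-→d12:-→d13:H2→d14:-→d15:-→d16:-→d17:-→d18:-→d19:-→d20:-→d21:-→d22:-→d23:H3  best=H3
  add 0.0.0.0/0 -> H3 at depth 0
  add 86.221.80.0/20 -> H2 at depth 20
  - 248.126.77.240/28 clear@28
  ? 86.0.10.88  path d0:H3→d1:-→d2:-→d3:-→d4:-→d5:-→d6:-→d7:-→d8:H3  best=H3
  - 248.126.76.0/23 clear@23
  add 240.0.0.0/4 -> H3 at depth 4
  ? 240.0.0.48  path d0:H3→d1:-→d2:-→d3:-→d4:H3  best=H3
  add 248.0.0.0/9 -> H2 at depth 9
  ? 248.0.0.0  path d0:H3→d1:-→d2:-→d3:-→d4:H3→d5:-→d6:-→d7:-→d8:-→d9:H2  best=H2
  add 86.221.89.96/28 -> H0 at depth 28
  ? 86.221.89.98  path d0:H3→d1:-→d2:-→d3:-→d4:-→d5:-→d6:-→d7:-→d8:H3→d9:-→d10:-→d11:-→d12:-→d13:-→d14:-→d15:-→d16:H0→d17:-→d18:-→d19:-→d20:H2→d21:-→d22:-→d23:-→d24:-→d25:-→d26:-→d27:-→d28:H0  best=H0
  add 86.221.89.96/28 -> H1 at depth 28
  add 248.126.77.244/32 -> H2 at depth 32
  - 86.221.89.96/28 clear@28
  - 248.0.0.0/9 clear@9
  add 248.126.0.0/17 -> H0 at depth 17
  add 248.126.0.0/16 -> H1 at depth 16
  - 86.221.0.0/16 clear@16
  ? 248.126.20.74  path d0:H3→d1:-→d2:-→d3:-→d4:H3→d5:-→d6:-→d7:-→d8:-→d9:-→d10:-→d11:-→d12:-→d13:H2→d14:-→d15:-→d16:H1→d17:H0  best=H0
  ? 240.0.0.110  path d0:H3→d1:-→d2:-→d3:-→d4:H3  best=H3
  ? 248.126.77.244  path d0:H3→d1:-→d2:-→d3:-→d4:H3→d5:-→d6:-→d7:-→d8:-→d9:-→d10:-→d11:-→d12:-→d13:H2→d14:-→d15:-→d16:H1→d17:H0→d18:-→d19:-→d20:-→d21:-→d22:-→d23:-→d24:-→d25:-→d26:-→d27:-→d28:-→d29:-→d30:-→d31:-→d32:H2  best=H2

== LOOKUPS ==
["no-route","H0","H0","H3","H0","H0","no-route","H2","H3","H3","H3","H2","H0","H0","H3","H2"]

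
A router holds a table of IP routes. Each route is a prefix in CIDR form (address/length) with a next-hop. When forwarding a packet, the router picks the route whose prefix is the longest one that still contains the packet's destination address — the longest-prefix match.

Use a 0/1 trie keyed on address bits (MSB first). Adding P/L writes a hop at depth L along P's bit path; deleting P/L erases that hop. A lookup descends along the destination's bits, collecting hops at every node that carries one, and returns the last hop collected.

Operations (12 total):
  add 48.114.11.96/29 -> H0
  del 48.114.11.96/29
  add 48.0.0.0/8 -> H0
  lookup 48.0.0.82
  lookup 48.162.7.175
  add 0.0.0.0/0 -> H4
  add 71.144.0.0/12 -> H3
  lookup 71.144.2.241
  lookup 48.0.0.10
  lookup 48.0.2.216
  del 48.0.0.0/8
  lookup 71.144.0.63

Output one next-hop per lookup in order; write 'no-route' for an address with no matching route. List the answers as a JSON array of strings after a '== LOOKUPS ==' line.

Trace:
  add 48.114.11.96/29 -> H0 at depth 29
  del 48.114.11.96/29 (clear depth 29)
  add 48.0.0.0/8 -> H0 at depth 8
  Q 48.0.0.82: descend 001100000 ; hops seen [H0] ; pick H0
  Q 48.162.7.175: descend 00110000 ; hops seen [H0] ; pick H0
  add 0.0.0.0/0 -> H4 at depth 0
  add 71.144.0.0/12 -> H3 at depth 12
  Q 71.144.2.241: descend 010001111001 ; hops seen [H4,H3] ; pick H3
  Q 48.0.0.10: descend 001100000 ; hops seen [H4,H0] ; pick H0
  Q 48.0.2.216: descend 001100000 ; hops seen [H4,H0] ; pick H0
  del 48.0.0.0/8 (clear depth 8)
  Q 71.144.0.63: descend 010001111001 ; hops seen [H4,H3] ; pick H3

== LOOKUPS ==
["H0","H0","H3","H0","H0","H3"]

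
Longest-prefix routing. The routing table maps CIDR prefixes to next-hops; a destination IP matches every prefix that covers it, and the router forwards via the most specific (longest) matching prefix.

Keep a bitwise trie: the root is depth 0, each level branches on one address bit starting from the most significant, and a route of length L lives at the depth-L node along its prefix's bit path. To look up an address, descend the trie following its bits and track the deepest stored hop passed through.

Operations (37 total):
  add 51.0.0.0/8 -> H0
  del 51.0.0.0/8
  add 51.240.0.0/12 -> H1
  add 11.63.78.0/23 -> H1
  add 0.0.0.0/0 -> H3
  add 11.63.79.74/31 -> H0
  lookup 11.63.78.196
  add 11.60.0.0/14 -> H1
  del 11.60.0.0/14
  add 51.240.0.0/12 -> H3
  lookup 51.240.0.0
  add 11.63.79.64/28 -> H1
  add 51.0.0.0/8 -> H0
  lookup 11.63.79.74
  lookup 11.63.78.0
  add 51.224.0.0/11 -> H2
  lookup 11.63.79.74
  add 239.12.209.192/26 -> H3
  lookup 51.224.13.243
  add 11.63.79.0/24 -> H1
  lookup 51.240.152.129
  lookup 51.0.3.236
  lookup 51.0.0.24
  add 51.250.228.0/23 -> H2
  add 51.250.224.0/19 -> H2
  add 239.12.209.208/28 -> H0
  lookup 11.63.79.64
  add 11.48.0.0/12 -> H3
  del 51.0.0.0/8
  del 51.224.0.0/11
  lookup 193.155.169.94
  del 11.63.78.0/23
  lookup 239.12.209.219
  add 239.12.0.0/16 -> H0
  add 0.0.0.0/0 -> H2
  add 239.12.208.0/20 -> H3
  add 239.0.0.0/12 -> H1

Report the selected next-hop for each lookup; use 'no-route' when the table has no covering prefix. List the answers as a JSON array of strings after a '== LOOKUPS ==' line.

Process each operation:
  add 51.0.0.0/8 -> H0 at depth 8
  del 51.0.0.0/8 (clear depth 8)
  add 51.240.0.0/12 -> H1 at depth 12
  add 11.63.78.0/23 -> H1 at depth 23
  add 0.0.0.0/0 -> H3 at depth 0
  add 11.63.79.74/31 -> H0 at depth 31
  ? 11.63.78.196  path d0:H3→d1:-→d2:-→d3:-→d4:-→d5:-→d6:-→d7:-→d8:-→d9:-→d10:-→d11:-→d12:-→d13:-→d14:-→d15:-→d16:-→d17:-→d18:-→d19:-→d20:-→d21:-→d22:-→d23:H1  best=H1
  add 11.60.0.0/14 -> H1 at depth 14
  del 11.60.0.0/14 (clear depth 14)
  add 51.240.0.0/12 -> H3 at depth 12
  ? 51.240.0.0  path d0:H3→d1:-→d2:-→d3:-→d4:-→d5:-→d6:-→d7:-→d8:-→d9:-→d10:-→d11:-→d12:H3  best=H3
  add 11.63.79.64/28 -> H1 at depth 28
  add 51.0.0.0/8 -> H0 at depth 8
  ? 11.63.79.74  path d0:H3→d1:-→d2:-→d3:-→d4:-→d5:-→d6:-→d7:-→d8:-→d9:-→d10:-→d11:-→d12:-→d13:-→d14:-→d15:-→d16:-→d17:-→d18:-→d19:-→d20:-→d21:-→d22:-→d23:H1→d24:-→d25:-→d26:-→d27:-→d28:H1→d29:-→d30:-→d31:H0  best=H0
  ? 11.63.78.0  path d0:H3→d1:-→d2:-→d3:-→d4:-→d5:-→d6:-→d7:-→d8:-→d9:-→d10:-→d11:-→d12:-→d13:-→d14:-→d15:-→d16:-→d17:-→d18:-→d19:-→d20:-→d21:-→d22:-→d23:H1  best=H1
  add 51.224.0.0/11 -> H2 at depth 11
  ? 11.63.79.74  path d0:H3→d1:-→d2:-→d3:-→d4:-→d5:-→d6:-→d7:-→d8:-→d9:-→d10:-→d11:-→d12:-→d13:-→d14:-→d15:-→d16:-→d17:-→d18:-→d19:-→d20:-→d21:-→d22:-→d23:H1→d24:-→d25:-→d26:-→d27:-→d28:H1→d29:-→d30:-→d31:H0  best=H0
  add 239.12.209.192/26 -> H3 at depth 26
  ? 51.224.13.243  path d0:H3→d1:-→d2:-→d3:-→d4:-→d5:-→d6:-→d7:-→d8:H0→d9:-→d10:-→d11:H2  best=H2
  add 11.63.79.0/24 -> H1 at depth 24
  ? 51.240.152.129  path d0:H3→d1:-→d2:-→d3:-→d4:-→d5:-→d6:-→d7:-→d8:H0→d9:-→d10:-→d11:H2→d12:H3  best=H3
  ? 51.0.3.236  path d0:H3→d1:-→d2:-→d3:-→d4:-→d5:-→d6:-→d7:-→d8:H0  best=H0
  ? 51.0.0.24  path d0:H3→d1:-→d2:-→d3:-→d4:-→d5:-→d6:-→d7:-→d8:H0  best=H0
  add 51.250.228.0/23 -> H2 at depth 23
  add 51.250.224.0/19 -> H2 at depth 19
  add 239.12.209.208/28 -> H0 at depth 28
  ? 11.63.79.64  path d0:H3→d1:-→d2:-→d3:-→d4:-→d5:-→d6:-→d7:-→d8:-→d9:-→d10:-→d11:-→d12:-→d13:-→d14:-→d15:-→d16:-→d17:-→d18:-→d19:-→d20:-→d21:-→d22:-→d23:H1→d24:H1→d25:-→d26:-→d27:-→d28:H1  best=H1
  add 11.48.0.0/12 -> H3 at depth 12
  del 51.0.0.0/8 (clear depth 8)
  del 51.224.0.0/11 (clear depth 11)
  ? 193.155.169.94  path d0:H3→d1:-→d2:-  best=H3
  del 11.63.78.0/23 (clear depth 23)
  ? 239.12.209.219  path d0:H3→d1:-→d2:-→d3:-→d4:-→d5:-→d6:-→d7:-→d8:-→d9:-→d10:-→d11:-→d12:-→d13:-→d14:-→d15:-→d16:-→d17:-→d18:-→d19:-→d20:-→d21:-→d22:-→d23:-→d24:-→d25:-→d26:H3→d27:-→d28:H0  best=H0
  add 239.12.0.0/16 -> H0 at depth 16
  add 0.0.0.0/0 -> H2 at depth 0
  add 239.12.208.0/20 -> H3 at depth 20
  add 239.0.0.0/12 -> H1 at depth 12

== LOOKUPS ==
["H1","H3","H0","H1","H0","H2","H3","H0","H0","H1","H3","H0"]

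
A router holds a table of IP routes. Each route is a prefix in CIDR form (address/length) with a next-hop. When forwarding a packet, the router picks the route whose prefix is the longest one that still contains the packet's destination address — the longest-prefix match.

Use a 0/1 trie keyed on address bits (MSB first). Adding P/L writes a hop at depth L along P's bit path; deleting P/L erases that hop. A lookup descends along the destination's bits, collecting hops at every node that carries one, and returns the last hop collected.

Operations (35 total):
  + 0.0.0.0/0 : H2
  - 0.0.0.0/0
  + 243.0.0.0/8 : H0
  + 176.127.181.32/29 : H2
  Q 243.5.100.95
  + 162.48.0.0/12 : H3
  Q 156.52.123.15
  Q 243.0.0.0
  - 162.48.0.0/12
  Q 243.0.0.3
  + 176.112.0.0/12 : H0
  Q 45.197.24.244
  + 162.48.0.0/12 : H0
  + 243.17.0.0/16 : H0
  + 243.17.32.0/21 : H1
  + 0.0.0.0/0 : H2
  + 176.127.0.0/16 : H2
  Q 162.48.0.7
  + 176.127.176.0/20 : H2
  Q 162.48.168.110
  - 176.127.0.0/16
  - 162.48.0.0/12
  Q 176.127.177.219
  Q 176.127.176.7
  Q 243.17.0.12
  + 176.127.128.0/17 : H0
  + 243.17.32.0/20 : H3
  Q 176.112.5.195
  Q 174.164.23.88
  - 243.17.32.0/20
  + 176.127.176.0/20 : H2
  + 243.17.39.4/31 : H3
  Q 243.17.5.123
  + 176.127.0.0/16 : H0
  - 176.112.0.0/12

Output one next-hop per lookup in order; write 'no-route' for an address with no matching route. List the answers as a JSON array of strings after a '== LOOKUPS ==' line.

Trace:
  add 0.0.0.0/0 -> H2 at depth 0
  del 0.0.0.0/0 (clear depth 0)
  add 243.0.0.0/8 -> H0 at depth 8
  add 176.127.181.32/29 -> H2 at depth 29
  Q 243.5.100.95: descend 11110011 ; hops seen [H0] ; pick H0
  add 162.48.0.0/12 -> H3 at depth 12
  Q 156.52.123.15: descend 10 ; hops seen [∅] ; pick no-route
  Q 243.0.0.0: descend 11110011 ; hops seen [H0] ; pick H0
  del 162.48.0.0/12 (clear depth 12)
  Q 243.0.0.3: descend 11110011 ; hops seen [H0] ; pick H0
  add 176.112.0.0/12 -> H0 at depth 12
  Q 45.197.24.244: descend ε ; hops seen [∅] ; pick no-route
  add 162.48.0.0/12 -> H0 at depth 12
  add 243.17.0.0/16 -> H0 at depth 16
  add 243.17.32.0/21 -> H1 at depth 21
  add 0.0.0.0/0 -> H2 at depth 0
  add 176.127.0.0/16 -> H2 at depth 16
  Q 162.48.0.7: descend 101000100011 ; hops seen [H2,H0] ; pick H0
  add 176.127.176.0/20 -> H2 at depth 20
  Q 162.48.168.110: descend 101000100011 ; hops seen [H2,H0] ; pick H0
  del 176.127.0.0/16 (clear depth 16)
  del 162.48.0.0/12 (clear depth 12)
  Q 176.127.177.219: descend 101100000111111110110 ; hops seen [H2,H0,H2] ; pick H2
  Q 176.127.176.7: descend 101100000111111110110 ; hops seen [H2,H0,H2] ; pick H2
  Q 243.17.0.12: descend 111100110001000100 ; hops seen [H2,H0,H0] ; pick H0
  add 176.127.128.0/17 -> H0 at depth 17
  add 243.17.32.0/20 -> H3 at depth 20
  Q 176.112.5.195: descend 101100000111 ; hops seen [H2,H0] ; pick H0
  Q 174.164.23.88: descend 1010 ; hops seen [H2] ; pick H2
  del 243.17.32.0/20 (clear depth 20)
  add 176.127.176.0/20 -> H2 at depth 20
  add 243.17.39.4/31 -> H3 at depth 31
  Q 243.17.5.123: descend 111100110001000100 ; hops seen [H2,H0,H0] ; pick H0
  add 176.127.0.0/16 -> H0 at depth 16
  del 176.112.0.0/12 (clear depth 12)

== LOOKUPS ==
["H0","no-route","H0","H0","no-route","H0","H0","H2","H2","H0","H0","H2","H0"]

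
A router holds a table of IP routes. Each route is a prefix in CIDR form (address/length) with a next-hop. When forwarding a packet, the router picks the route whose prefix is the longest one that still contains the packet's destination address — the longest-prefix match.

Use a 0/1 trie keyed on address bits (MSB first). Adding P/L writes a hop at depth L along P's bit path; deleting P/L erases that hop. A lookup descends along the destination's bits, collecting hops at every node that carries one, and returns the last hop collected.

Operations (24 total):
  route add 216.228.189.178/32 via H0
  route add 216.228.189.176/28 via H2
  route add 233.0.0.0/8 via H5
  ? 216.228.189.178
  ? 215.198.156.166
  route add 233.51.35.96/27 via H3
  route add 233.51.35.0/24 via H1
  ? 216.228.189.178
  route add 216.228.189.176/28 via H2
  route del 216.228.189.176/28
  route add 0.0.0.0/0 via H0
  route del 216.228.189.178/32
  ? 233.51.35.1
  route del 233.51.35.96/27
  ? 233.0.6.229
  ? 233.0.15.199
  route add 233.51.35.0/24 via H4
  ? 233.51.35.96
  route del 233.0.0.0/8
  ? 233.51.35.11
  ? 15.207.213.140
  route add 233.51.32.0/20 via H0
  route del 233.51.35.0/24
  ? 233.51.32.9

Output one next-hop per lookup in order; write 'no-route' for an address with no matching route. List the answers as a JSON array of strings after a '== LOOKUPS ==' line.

Process each operation:
  add 216.228.189.178/32 -> H0 at depth 32
  add 216.228.189.176/28 -> H2 at depth 28
  add 233.0.0.0/8 -> H5 at depth 8
  Q 216.228.189.178: descend 11011000111001001011110110110010 ; hops seen [H2,H0] ; pick H0
  Q 215.198.156.166: descend 1101 ; hops seen [∅] ; pick no-route
  add 233.51.35.96/27 -> H3 at depth 27
  add 233.51.35.0/24 -> H1 at depth 24
  Q 216.228.189.178: descend 11011000111001001011110110110010 ; hops seen [H2,H0] ; pick H0
  add 216.228.189.176/28 -> H2 at depth 28
  - 216.228.189.176/28 clear@28
  add 0.0.0.0/0 -> H0 at depth 0
  - 216.228.189.178/32 clear@32
  Q 233.51.35.1: descend 1110100100110011001000110 ; hops seen [H0,H5,H1] ; pick H1
  - 233.51.35.96/27 clear@27
  Q 233.0.6.229: descend 1110100100 ; hops seen [H0,H5] ; pick H5
  Q 233.0.15.199: descend 1110100100 ; hops seen [H0,H5] ; pick H5
  add 233.51.35.0/24 -> H4 at depth 24
  Q 233.51.35.96: descend 111010010011001100100011011 ; hops seen [H0,H5,H4] ; pick H4
  - 233.0.0.0/8 clear@8
  Q 233.51.35.11: descend 1110100100110011001000110 ; hops seen [H0,H4] ; pick H4
  Q 15.207.213.140: descend ε ; hops seen [H0] ; pick H0
  add 233.51.32.0/20 -> H0 at depth 20
  - 233.51.35.0/24 clear@24
  Q 233.51.32.9: descend 1110100100110011001000 ; hops seen [H0,H0] ; pick H0

== LOOKUPS ==
["H0","no-route","H0","H1","H5","H5","H4","H4","H0","H0"]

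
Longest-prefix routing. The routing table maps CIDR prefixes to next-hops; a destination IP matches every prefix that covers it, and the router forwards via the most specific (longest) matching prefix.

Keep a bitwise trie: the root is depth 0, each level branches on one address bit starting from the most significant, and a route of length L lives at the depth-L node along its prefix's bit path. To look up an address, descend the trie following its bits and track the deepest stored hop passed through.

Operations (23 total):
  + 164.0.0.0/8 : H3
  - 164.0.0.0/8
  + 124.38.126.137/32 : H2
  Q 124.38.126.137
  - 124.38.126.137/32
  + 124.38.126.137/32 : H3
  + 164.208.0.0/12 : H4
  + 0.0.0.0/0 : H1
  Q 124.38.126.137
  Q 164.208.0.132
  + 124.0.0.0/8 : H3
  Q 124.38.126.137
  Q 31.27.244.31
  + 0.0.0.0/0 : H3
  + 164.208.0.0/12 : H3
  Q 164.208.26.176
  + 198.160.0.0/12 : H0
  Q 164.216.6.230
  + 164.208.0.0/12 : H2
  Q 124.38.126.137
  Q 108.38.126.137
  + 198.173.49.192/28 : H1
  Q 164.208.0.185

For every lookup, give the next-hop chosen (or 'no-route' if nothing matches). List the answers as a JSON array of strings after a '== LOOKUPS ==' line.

Trace:
  + 164.0.0.0/8 (H3) depth=8
  - 164.0.0.0/8 clear@8
  + 124.38.126.137/32 (H2) depth=32
  lookup 124.38.126.137: bits 01111100001001100111111010001001 walk d0:-→d1:-→d2:-→d3:-→d4:-→d5:-→d6:-→d7:-→d8:-→d9:-→d10:-→d11:-→d12:-→d13:-→d14:-→d15:-→d16:-→d17:-→d18:-→d19:-→d20:-→d21:-→d22:-→d23:-→d24:-→d25:-→d26:-→d27:-→d28:-→d29:-→d30:-→d31:-→d32:H2 -> H2
  - 124.38.126.137/32 clear@32
  + 124.38.126.137/32 (H3) depth=32
  + 164.208.0.0/12 (H4) depth=12
  + 0.0.0.0/0 (H1) depth=0
  lookup 124.38.126.137: bits 01111100001001100111111010001001 walk d0:H1→d1:-→d2:-→d3:-→d4:-→d5:-→d6:-→d7:-→d8:-→d9:-→d10:-→d11:-→d12:-→d13:-→d14:-→d15:-→d16:-→d17:-→d18:-→d19:-→d20:-→d21:-→d22:-→d23:-→d24:-→d25:-→d26:-→d27:-→d28:-→d29:-→d30:-→d31:-→d32:H3 -> H3
  lookup 164.208.0.132: bits 101001001101 walk d0:H1→d1:-→d2:-→d3:-→d4:-→d5:-→d6:-→d7:-→d8:-→d9:-→d10:-→d11:-→d12:H4 -> H4
  + 124.0.0.0/8 (H3) depth=8
  lookup 124.38.126.137: bits 01111100001001100111111010001001 walk d0:H1→d1:-→d2:-→d3:-→d4:-→d5:-→d6:-→d7:-→d8:H3→d9:-→d10:-→d11:-→d12:-→d13:-→d14:-→d15:-→d16:-→d17:-→d18:-→d19:-→d20:-→d21:-→d22:-→d23:-→d24:-→d25:-→d26:-→d27:-→d28:-→d29:-→d30:-→d31:-→d32:H3 -> H3
  lookup 31.27.244.31: bits 0 walk d0:H1→d1:- -> H1
  + 0.0.0.0/0 (H3) depth=0
  + 164.208.0.0/12 (H3) depth=12
  lookup 164.208.26.176: bits 101001001101 walk d0:H3→d1:-→d2:-→d3:-→d4:-→d5:-→d6:-→d7:-→d8:-→d9:-→d10:-→d11:-→d12:H3 -> H3
  + 198.160.0.0/12 (H0) depth=12
  lookup 164.216.6.230: bits 101001001101 walk d0:H3→d1:-→d2:-→d3:-→d4:-→d5:-→d6:-→d7:-→d8:-→d9:-→d10:-→d11:-→d12:H3 -> H3
  + 164.208.0.0/12 (H2) depth=12
  lookup 124.38.126.137: bits 01111100001001100111111010001001 walk d0:H3→d1:-→d2:-→d3:-→d4:-→d5:-→d6:-→d7:-→d8:H3→d9:-→d10:-→d11:-→d12:-→d13:-→d14:-→d15:-→d16:-→d17:-→d18:-→d19:-→d20:-→d21:-→d22:-→d23:-→d24:-→d25:-→d26:-→d27:-→d28:-→d29:-→d30:-→d31:-→d32:H3 -> H3
  lookup 108.38.126.137: bits 011 walk d0:H3→d1:-→d2:-→d3:- -> H3
  + 198.173.49.192/28 (H1) depth=28
  lookup 164.208.0.185: bits 101001001101 walk d0:H3→d1:-→d2:-→d3:-→d4:-→d5:-→d6:-→d7:-→d8:-→d9:-→d10:-→d11:-→d12:H2 -> H2

== LOOKUPS ==
["H2","H3","H4","H3","H1","H3","H3","H3","H3","H2"]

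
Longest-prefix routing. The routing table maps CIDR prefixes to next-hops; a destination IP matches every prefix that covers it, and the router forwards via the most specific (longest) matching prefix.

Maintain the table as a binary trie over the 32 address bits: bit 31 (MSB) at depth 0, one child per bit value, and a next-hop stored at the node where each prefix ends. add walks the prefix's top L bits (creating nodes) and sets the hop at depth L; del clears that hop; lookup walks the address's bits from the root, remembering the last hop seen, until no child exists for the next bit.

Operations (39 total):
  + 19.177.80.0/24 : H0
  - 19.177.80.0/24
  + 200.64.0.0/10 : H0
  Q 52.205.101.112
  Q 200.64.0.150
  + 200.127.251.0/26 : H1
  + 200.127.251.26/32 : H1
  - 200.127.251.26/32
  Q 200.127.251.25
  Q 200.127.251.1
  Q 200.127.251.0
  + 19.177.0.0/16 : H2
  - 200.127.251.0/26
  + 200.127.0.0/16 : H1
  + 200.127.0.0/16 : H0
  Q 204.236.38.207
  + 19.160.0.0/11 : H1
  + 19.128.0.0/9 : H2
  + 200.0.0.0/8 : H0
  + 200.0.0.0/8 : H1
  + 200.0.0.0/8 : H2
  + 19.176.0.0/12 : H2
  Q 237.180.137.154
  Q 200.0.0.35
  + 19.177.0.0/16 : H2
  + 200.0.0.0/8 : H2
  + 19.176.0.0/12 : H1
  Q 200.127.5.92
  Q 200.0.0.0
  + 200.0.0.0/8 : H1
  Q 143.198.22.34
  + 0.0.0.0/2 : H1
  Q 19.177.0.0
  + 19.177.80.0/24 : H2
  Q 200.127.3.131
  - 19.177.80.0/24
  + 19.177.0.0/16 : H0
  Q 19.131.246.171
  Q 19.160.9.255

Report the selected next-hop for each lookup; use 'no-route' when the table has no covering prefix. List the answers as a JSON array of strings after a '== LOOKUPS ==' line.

Trace:
  + 19.177.80.0/24 (H0) depth=24
  - 19.177.80.0/24 clear@24
  + 200.64.0.0/10 (H0) depth=10
  ? 52.205.101.112  path d0:-→d1:-→d2:-  best=no-route
  ? 200.64.0.150  path d0:-→d1:-→d2:-→d3:-→d4:-→d5:-→d6:-→d7:-→d8:-→d9:-→d10:H0  best=H0
  + 200.127.251.0/26 (H1) depth=26
  + 200.127.251.26/32 (H1) depth=32
  - 200.127.251.26/32 clear@32
  ? 200.127.251.25  path d0:-→d1:-→d2:-→d3:-→d4:-→d5:-→d6:-→d7:-→d8:-→d9:-→d10:H0→d11:-→d12:-→d13:-→d14:-→d15:-→d16:-→d17:-→d18:-→d19:-→d20:-→d21:-→d22:-→d23:-→d24:-→d25:-→d26:H1→d27:-→d28:-→d29:-→d30:-  best=H1
  ? 200.127.251.1  path d0:-→d1:-→d2:-→d3:-→d4:-→d5:-→d6:-→d7:-→d8:-→d9:-→d10:H0→d11:-→d12:-→d13:-→d14:-→d15:-→d16:-→d17:-→d18:-→d19:-→d20:-→d21:-→d22:-→d23:-→d24:-→d25:-→d26:H1→d27:-  best=H1
  ? 200.127.251.0  path d0:-→d1:-→d2:-→d3:-→d4:-→d5:-→d6:-→d7:-→d8:-→d9:-→d10:H0→d11:-→d12:-→d13:-→d14:-→d15:-→d16:-→d17:-→d18:-→d19:-→d20:-→d21:-→d22:-→d23:-→d24:-→d25:-→d26:H1→d27:-  best=H1
  + 19.177.0.0/16 (H2) depth=16
  - 200.127.251.0/26 clear@26
  + 200.127.0.0/16 (H1) depth=16
  + 200.127.0.0/16 (H0) depth=16
  ? 204.236.38.207  path d0:-→d1:-→d2:-→d3:-→d4:-→d5:-  best=no-route
  + 19.160.0.0/11 (H1) depth=11
  + 19.128.0.0/9 (H2) depth=9
  + 200.0.0.0/8 (H0) depth=8
  + 200.0.0.0/8 (H1) depth=8
  + 200.0.0.0/8 (H2) depth=8
  + 19.176.0.0/12 (H2) depth=12
  ? 237.180.137.154  path d0:-→d1:-→d2:-  best=no-route
  ? 200.0.0.35  path d0:-→d1:-→d2:-→d3:-→d4:-→d5:-→d6:-→d7:-→d8:H2→d9:-  best=H2
  + 19.177.0.0/16 (H2) depth=16
  + 200.0.0.0/8 (H2) depth=8
  + 19.176.0.0/12 (H1) depth=12
  ? 200.127.5.92  path d0:-→d1:-→d2:-→d3:-→d4:-→d5:-→d6:-→d7:-→d8:H2→d9:-→d10:H0→d11:-→d12:-→d13:-→d14:-→d15:-→d16:H0  best=H0
  ? 200.0.0.0  path d0:-→d1:-→d2:-→d3:-→d4:-→d5:-→d6:-→d7:-→d8:H2→d9:-  best=H2
  + 200.0.0.0/8 (H1) depth=8
  ? 143.198.22.34  path d0:-→d1:-  best=no-route
  + 0.0.0.0/2 (H1) depth=2
  ? 19.177.0.0  path d0:-→d1:-→d2:H1→d3:-→d4:-→d5:-→d6:-→d7:-→d8:-→d9:H2→d10:-→d11:H1→d12:H1→d13:-→d14:-→d15:-→d16:H2→d17:-  best=H2
  + 19.177.80.0/24 (H2) depth=24
  ? 200.127.3.131  path d0:-→d1:-→d2:-→d3:-→d4:-→d5:-→d6:-→d7:-→d8:H1→d9:-→d10:H0→d11:-→d12:-→d13:-→d14:-→d15:-→d16:H0  best=H0
  - 19.177.80.0/24 clear@24
  + 19.177.0.0/16 (H0) depth=16
  ? 19.131.246.171  path d0:-→d1:-→d2:H1→d3:-→d4:-→d5:-→d6:-→d7:-→d8:-→d9:H2→d10:-  best=H2
  ? 19.160.9.255  path d0:-→d1:-→d2:H1→d3:-→d4:-→d5:-→d6:-→d7:-→d8:-→d9:H2→d10:-→d11:H1  best=H1

== LOOKUPS ==
["no-route","H0","H1","H1","H1","no-route","no-route","H2","H0","H2","no-route","H2","H0","H2","H1"]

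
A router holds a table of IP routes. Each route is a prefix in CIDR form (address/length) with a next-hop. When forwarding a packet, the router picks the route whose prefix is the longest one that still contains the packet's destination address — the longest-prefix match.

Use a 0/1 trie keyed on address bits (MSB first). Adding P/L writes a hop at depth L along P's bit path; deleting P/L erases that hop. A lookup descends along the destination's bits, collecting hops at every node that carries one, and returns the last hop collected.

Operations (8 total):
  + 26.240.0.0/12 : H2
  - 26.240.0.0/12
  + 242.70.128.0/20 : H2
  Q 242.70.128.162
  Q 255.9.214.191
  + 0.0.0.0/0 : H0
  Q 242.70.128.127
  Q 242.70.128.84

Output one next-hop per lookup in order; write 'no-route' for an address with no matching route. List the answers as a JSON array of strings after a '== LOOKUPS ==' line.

Process each operation:
  + 26.240.0.0/12 (H2) depth=12
  - 26.240.0.0/12 clear@12
  + 242.70.128.0/20 (H2) depth=20
  Q 242.70.128.162: descend 11110010010001101000 ; hops seen [H2] ; pick H2
  Q 255.9.214.191: descend 1111 ; hops seen [∅] ; pick no-route
  + 0.0.0.0/0 (H0) depth=0
  Q 242.70.128.127: descend 11110010010001101000 ; hops seen [H0,H2] ; pick H2
  Q 242.70.128.84: descend 11110010010001101000 ; hops seen [H0,H2] ; pick H2

== LOOKUPS ==
["H2","no-route","H2","H2"]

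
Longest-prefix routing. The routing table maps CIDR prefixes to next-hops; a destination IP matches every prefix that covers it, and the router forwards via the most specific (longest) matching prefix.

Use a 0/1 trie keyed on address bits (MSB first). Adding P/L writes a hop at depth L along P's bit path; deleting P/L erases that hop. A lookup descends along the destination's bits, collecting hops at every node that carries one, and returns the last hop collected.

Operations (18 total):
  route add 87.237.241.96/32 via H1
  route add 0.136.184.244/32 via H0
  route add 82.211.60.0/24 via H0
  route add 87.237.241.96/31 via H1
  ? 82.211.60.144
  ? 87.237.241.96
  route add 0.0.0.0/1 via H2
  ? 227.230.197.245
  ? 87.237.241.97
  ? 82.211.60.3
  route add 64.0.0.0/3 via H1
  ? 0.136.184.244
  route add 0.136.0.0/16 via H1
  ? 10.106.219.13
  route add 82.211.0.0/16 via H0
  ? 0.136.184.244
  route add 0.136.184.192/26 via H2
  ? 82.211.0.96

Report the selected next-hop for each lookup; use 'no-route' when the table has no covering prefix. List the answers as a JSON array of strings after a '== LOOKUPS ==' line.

Trace:
  + 87.237.241.96/32 (H1) depth=32
  + 0.136.184.244/32 (H0) depth=32
  + 82.211.60.0/24 (H0) depth=24
  + 87.237.241.96/31 (H1) depth=31
  ? 82.211.60.144  path d0:-→d1:-→d2:-→d3:-→d4:-→d5:-→d6:-→d7:-→d8:-→d9:-→d10:-→d11:-→d12:-→d13:-→d14:-→d15:-→d16:-→d17:-→d18:-→d19:-→d20:-→d21:-→d22:-→d23:-→d24:H0  best=H0
  ? 87.237.241.96  path d0:-→d1:-→d2:-→d3:-→d4:-→d5:-→d6:-→d7:-→d8:-→d9:-→d10:-→d11:-→d12:-→d13:-→d14:-→d15:-→d16:-→d17:-→d18:-→d19:-→d20:-→d21:-→d22:-→d23:-→d24:-→d25:-→d26:-→d27:-→d28:-→d29:-→d30:-→d31:H1→d32:H1  best=H1
  + 0.0.0.0/1 (H2) depth=1
  ? 227.230.197.245  path d0:-  best=no-route
  ? 87.237.241.97  path d0:-→d1:H2→d2:-→d3:-→d4:-→d5:-→d6:-→d7:-→d8:-→d9:-→d10:-→d11:-→d12:-→d13:-→d14:-→d15:-→d16:-→d17:-→d18:-→d19:-→d20:-→d21:-→d22:-→d23:-→d24:-→d25:-→d26:-→d27:-→d28:-→d29:-→d30:-→d31:H1  best=H1
  ? 82.211.60.3  path d0:-→d1:H2→d2:-→d3:-→d4:-→d5:-→d6:-→d7:-→d8:-→d9:-→d10:-→d11:-→d12:-→d13:-→d14:-→d15:-→d16:-→d17:-→d18:-→d19:-→d20:-→d21:-→d22:-→d23:-→d24:H0  best=H0
  + 64.0.0.0/3 (H1) depth=3
  ? 0.136.184.244  path d0:-→d1:H2→d2:-→d3:-→d4:-→d5:-→d6:-→d7:-→d8:-→d9:-→d10:-→d11:-→d12:-→d13:-→d14:-→d15:-→d16:-→d17:-→d18:-→d19:-→d20:-→d21:-→d22:-→d23:-→d24:-→d25:-→d26:-→d27:-→d28:-→d29:-→d30:-→d31:-→d32:H0  best=H0
  + 0.136.0.0/16 (H1) depth=16
  ? 10.106.219.13  path d0:-→d1:H2→d2:-→d3:-→d4:-  best=H2
  + 82.211.0.0/16 (H0) depth=16
  ? 0.136.184.244  path d0:-→d1:H2→d2:-→d3:-→d4:-→d5:-→d6:-→d7:-→d8:-→d9:-→d10:-→d11:-→d12:-→d13:-→d14:-→d15:-→d16:H1→d17:-→d18:-→d19:-→d20:-→d21:-→d22:-→d23:-→d24:-→d25:-→d26:-→d27:-→d28:-→d29:-→d30:-→d31:-→d32:H0  best=H0
  + 0.136.184.192/26 (H2) depth=26
  ? 82.211.0.96  path d0:-→d1:H2→d2:-→d3:H1→d4:-→d5:-→d6:-→d7:-→d8:-→d9:-→d10:-→d11:-→d12:-→d13:-→d14:-→d15:-→d16:H0→d17:-→d18:-  best=H0

== LOOKUPS ==
["H0","H1","no-route","H1","H0","H0","H2","H0","H0"]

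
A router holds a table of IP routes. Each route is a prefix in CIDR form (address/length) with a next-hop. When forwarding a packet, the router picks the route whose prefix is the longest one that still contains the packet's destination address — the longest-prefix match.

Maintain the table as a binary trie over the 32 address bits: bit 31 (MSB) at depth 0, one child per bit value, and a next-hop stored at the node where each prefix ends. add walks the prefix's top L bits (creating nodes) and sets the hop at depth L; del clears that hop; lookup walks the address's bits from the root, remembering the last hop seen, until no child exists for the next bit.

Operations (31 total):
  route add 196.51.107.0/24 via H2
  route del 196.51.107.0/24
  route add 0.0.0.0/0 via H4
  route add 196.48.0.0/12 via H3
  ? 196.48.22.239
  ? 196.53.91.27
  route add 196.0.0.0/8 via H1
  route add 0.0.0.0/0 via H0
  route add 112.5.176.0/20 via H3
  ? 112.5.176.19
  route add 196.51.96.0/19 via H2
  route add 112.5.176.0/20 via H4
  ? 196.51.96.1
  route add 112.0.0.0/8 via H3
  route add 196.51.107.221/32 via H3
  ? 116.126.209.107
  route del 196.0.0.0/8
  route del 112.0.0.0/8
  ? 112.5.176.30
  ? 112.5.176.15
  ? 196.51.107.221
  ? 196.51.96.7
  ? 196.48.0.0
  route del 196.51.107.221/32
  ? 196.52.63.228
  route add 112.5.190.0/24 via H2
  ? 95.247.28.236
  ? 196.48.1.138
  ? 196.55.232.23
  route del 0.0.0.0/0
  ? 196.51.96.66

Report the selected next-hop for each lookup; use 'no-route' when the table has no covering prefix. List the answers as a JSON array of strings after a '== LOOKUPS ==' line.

Trace:
  + 196.51.107.0/24 (H2) depth=24
  del 196.51.107.0/24 (clear depth 24)
  + 0.0.0.0/0 (H4) depth=0
  + 196.48.0.0/12 (H3) depth=12
  lookup 196.48.22.239: bits 11000100001100 walk d0:H4→d1:-→d2:-→d3:-→d4:-→d5:-→d6:-→d7:-→d8:-→d9:-→d10:-→d11:-→d12:H3→d13:-→d14:- -> H3
  lookup 196.53.91.27: bits 1100010000110 walk d0:H4→d1:-→d2:-→d3:-→d4:-→d5:-→d6:-→d7:-→d8:-→d9:-→d10:-→d11:-→d12:H3→d13:- -> H3
  + 196.0.0.0/8 (H1) depth=8
  + 0.0.0.0/0 (H0) depth=0
  + 112.5.176.0/20 (H3) depth=20
  lookup 112.5.176.19: bits 01110000000001011011 walk d0:H0→d1:-→d2:-→d3:-→d4:-→d5:-→d6:-→d7:-→d8:-→d9:-→d10:-→d11:-→d12:-→d13:-→d14:-→d15:-→d16:-→d17:-→d18:-→d19:-→d20:H3 -> H3
  + 196.51.96.0/19 (H2) depth=19
  + 112.5.176.0/20 (H4) depth=20
  lookup 196.51.96.1: bits 11000100001100110110 walk d0:H0→d1:-→d2:-→d3:-→d4:-→d5:-→d6:-→d7:-→d8:H1→d9:-→d10:-→d11:-→d12:H3→d13:-→d14:-→d15:-→d16:-→d17:-→d18:-→d19:H2→d20:- -> H2
  + 112.0.0.0/8 (H3) depth=8
  + 196.51.107.221/32 (H3) depth=32
  lookup 116.126.209.107: bits 01110 walk d0:H0→d1:-→d2:-→d3:-→d4:-→d5:- -> H0
  del 196.0.0.0/8 (clear depth 8)
  del 112.0.0.0/8 (clear depth 8)
  lookup 112.5.176.30: bits 01110000000001011011 walk d0:H0→d1:-→d2:-→d3:-→d4:-→d5:-→d6:-→d7:-→d8:-→d9:-→d10:-→d11:-→d12:-→d13:-→d14:-→d15:-→d16:-→d17:-→d18:-→d19:-→d20:H4 -> H4
  lookup 112.5.176.15: bits 01110000000001011011 walk d0:H0→d1:-→d2:-→d3:-→d4:-→d5:-→d6:-→d7:-→d8:-→d9:-→d10:-→d11:-→d12:-→d13:-→d14:-→d15:-→d16:-→d17:-→d18:-→d19:-→d20:H4 -> H4
  lookup 196.51.107.221: bits 11000100001100110110101111011101 walk d0:H0→d1:-→d2:-→d3:-→d4:-→d5:-→d6:-→d7:-→d8:-→d9:-→d10:-→d11:-→d12:H3→d13:-→d14:-→d15:-→d16:-→d17:-→d18:-→d19:H2→d20:-→d21:-→d22:-→d23:-→d24:-→d25:-→d26:-→d27:-→d28:-→d29:-→d30:-→d31:-→d32:H3 -> H3
  lookup 196.51.96.7: bits 11000100001100110110 walk d0:H0→d1:-→d2:-→d3:-→d4:-→d5:-→d6:-→d7:-→d8:-→d9:-→d10:-→d11:-→d12:H3→d13:-→d14:-→d15:-→d16:-→d17:-→d18:-→d19:H2→d20:- -> H2
  lookup 196.48.0.0: bits 11000100001100 walk d0:H0→d1:-→d2:-→d3:-→d4:-→d5:-→d6:-→d7:-→d8:-→d9:-→d10:-→d11:-→d12:H3→d13:-→d14:- -> H3
  del 196.51.107.221/32 (clear depth 32)
  lookup 196.52.63.228: bits 1100010000110 walk d0:H0→d1:-→d2:-→d3:-→d4:-→d5:-→d6:-→d7:-→d8:-→d9:-→d10:-→d11:-→d12:H3→d13:- -> H3
  + 112.5.190.0/24 (H2) depth=24
  lookup 95.247.28.236: bits 01 walk d0:H0→d1:-→d2:- -> H0
  lookup 196.48.1.138: bits 11000100001100 walk d0:H0→d1:-→d2:-→d3:-→d4:-→d5:-→d6:-→d7:-→d8:-→d9:-→d10:-→d11:-→d12:H3→d13:-→d14:- -> H3
  lookup 196.55.232.23: bits 1100010000110 walk d0:H0→d1:-→d2:-→d3:-→d4:-→d5:-→d6:-→d7:-→d8:-→d9:-→d10:-→d11:-→d12:H3→d13:- -> H3
  del 0.0.0.0/0 (clear depth 0)
  lookup 196.51.96.66: bits 11000100001100110110 walk d0:-→d1:-→d2:-→d3:-→d4:-→d5:-→d6:-→d7:-→d8:-→d9:-→d10:-→d11:-→d12:H3→d13:-→d14:-→d15:-→d16:-→d17:-→d18:-→d19:H2→d20:- -> H2

== LOOKUPS ==
["H3","H3","H3","H2","H0","H4","H4","H3","H2","H3","H3","H0","H3","H3","H2"]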